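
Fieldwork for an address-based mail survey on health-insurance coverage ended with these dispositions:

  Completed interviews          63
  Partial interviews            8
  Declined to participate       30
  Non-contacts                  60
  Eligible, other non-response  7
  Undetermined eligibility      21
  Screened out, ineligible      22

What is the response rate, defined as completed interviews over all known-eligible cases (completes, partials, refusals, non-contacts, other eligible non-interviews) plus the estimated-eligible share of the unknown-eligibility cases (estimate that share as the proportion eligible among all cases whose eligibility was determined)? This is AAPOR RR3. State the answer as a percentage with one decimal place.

Num = 63
Determined eligible = 63 + 8 + 30 + 60 + 7 = 168
e = 168 / (168 + 22) = 168 / 190 = 0.8842
Eligible share of unknowns = 0.8842 × 21 = 18.57
Denominator = 168 + 18.57 = 186.57
RR3 = 63 / 186.57 = 0.3377

33.8%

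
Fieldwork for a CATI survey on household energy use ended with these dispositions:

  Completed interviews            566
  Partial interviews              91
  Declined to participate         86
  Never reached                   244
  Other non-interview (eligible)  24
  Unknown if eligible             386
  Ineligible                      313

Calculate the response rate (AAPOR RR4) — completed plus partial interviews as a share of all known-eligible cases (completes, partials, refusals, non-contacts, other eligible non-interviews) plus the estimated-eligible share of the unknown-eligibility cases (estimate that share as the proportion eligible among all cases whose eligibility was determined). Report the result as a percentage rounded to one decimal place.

Numerator: 566 + 91 = 657
Determined eligible: 566 + 91 + 86 + 244 + 24 = 1011
e = 1011 / (1011 + 313) = 1011 / 1324 = 0.7636
e × U: 0.7636 × 386 = 294.75
Base: 1011 + 294.75 = 1305.75
RR4 = 657 / 1305.75 = 0.5032

50.3%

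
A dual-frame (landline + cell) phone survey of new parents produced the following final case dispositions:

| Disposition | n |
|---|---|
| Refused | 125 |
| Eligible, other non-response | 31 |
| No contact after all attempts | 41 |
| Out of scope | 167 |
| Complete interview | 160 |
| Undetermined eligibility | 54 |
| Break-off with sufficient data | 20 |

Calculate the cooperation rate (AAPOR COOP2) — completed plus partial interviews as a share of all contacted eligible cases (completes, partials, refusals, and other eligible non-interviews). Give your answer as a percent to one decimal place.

53.6%

Top: 160 + 20 = 180
Base: 160 + 20 + 125 + 31 = 336
COOP2 = 180 / 336 = 0.5357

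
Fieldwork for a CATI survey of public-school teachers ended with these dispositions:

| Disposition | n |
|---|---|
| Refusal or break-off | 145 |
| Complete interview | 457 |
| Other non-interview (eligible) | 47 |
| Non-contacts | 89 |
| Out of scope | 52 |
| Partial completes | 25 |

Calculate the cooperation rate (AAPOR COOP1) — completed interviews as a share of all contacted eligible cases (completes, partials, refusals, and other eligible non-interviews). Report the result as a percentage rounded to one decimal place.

Top: 457
Denom: 457 + 25 + 145 + 47 = 674
COOP1 = 457 / 674 = 0.6780

67.8%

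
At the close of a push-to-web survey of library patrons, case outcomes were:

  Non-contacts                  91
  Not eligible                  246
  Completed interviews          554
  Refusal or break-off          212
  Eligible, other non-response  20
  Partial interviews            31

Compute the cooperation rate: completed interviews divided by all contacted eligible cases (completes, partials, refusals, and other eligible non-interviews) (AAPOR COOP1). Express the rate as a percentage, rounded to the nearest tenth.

67.8%

Numerator = 554
Base = 554 + 31 + 212 + 20 = 817
COOP1 = 554 / 817 = 0.6781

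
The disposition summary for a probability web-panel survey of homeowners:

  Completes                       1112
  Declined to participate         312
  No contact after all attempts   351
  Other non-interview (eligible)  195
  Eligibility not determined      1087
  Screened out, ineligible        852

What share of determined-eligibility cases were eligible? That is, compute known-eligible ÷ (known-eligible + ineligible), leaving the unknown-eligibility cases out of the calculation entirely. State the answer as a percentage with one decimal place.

69.8%

Known eligible → 1112 + 312 + 351 + 195 = 1970
e = 1970 / (1970 + 852) = 1970 / 2822 = 0.6981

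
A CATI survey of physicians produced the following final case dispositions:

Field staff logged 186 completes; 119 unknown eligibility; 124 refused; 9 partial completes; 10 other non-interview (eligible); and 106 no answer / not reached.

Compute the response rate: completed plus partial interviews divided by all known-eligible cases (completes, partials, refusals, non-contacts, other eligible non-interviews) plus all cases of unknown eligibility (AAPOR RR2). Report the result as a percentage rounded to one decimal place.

Numerator: 186 + 9 = 195
Base: 186 + 9 + 124 + 106 + 10 + 119 = 554
RR2 = 195 / 554 = 0.3520

35.2%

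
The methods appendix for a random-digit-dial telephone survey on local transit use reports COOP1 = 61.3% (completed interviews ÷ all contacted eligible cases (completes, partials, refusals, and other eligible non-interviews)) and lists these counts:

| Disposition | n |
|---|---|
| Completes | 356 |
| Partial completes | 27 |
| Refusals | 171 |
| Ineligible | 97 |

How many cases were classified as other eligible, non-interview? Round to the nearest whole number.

COOP1 = 356 / D = 0.613
D = 356 / 0.613 = 580.8
Other denominator terms total 554
other eligible, non-interview = 580.8 − 554 ≈ 27

27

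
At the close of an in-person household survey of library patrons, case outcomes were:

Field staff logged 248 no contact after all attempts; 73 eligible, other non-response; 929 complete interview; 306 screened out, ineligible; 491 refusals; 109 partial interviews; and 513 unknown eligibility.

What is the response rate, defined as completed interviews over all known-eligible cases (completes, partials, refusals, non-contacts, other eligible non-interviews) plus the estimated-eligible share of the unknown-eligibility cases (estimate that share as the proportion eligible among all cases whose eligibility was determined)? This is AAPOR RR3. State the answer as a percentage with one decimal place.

Top = 929
Eligible (known) = 929 + 109 + 491 + 248 + 73 = 1850
e = 1850 / (1850 + 306) = 1850 / 2156 = 0.8581
Estimated eligible among unknowns = 0.8581 × 513 = 440.21
Base = 1850 + 440.21 = 2290.21
RR3 = 929 / 2290.21 = 0.4056

40.6%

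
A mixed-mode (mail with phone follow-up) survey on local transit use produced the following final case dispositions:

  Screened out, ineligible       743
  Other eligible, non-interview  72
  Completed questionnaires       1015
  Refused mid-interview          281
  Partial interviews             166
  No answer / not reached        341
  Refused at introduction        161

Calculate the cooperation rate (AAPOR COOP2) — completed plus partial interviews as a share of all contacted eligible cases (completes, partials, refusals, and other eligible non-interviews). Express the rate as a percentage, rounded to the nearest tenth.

Declined to participate = 161 + 281 = 442
Top → 1015 + 166 = 1181
Base → 1015 + 166 + 442 + 72 = 1695
COOP2 = 1181 / 1695 = 0.6968

69.7%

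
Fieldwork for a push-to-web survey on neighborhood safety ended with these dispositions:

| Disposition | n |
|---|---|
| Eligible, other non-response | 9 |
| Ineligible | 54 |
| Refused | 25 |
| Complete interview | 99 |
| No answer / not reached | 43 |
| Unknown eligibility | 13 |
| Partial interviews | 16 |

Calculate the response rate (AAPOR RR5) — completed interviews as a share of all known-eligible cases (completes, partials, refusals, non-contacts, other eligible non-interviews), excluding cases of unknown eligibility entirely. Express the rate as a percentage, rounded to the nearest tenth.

51.6%

Num = 99
Base = 99 + 16 + 25 + 43 + 9 = 192
RR5 = 99 / 192 = 0.5156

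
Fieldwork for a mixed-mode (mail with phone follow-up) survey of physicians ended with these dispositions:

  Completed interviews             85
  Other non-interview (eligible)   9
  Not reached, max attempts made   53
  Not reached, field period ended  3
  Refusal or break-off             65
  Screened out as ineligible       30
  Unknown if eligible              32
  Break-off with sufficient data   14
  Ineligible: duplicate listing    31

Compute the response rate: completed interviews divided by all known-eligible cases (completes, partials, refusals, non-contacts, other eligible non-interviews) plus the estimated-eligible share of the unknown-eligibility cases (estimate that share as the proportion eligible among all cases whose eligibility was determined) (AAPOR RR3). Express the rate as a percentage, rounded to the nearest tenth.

Never reached = 3 + 53 = 56
Out of scope = 30 + 31 = 61
Top → 85
Eligible (known) → 85 + 14 + 65 + 56 + 9 = 229
e = 229 / (229 + 61) = 229 / 290 = 0.7897
Estimated eligible among unknowns → 0.7897 × 32 = 25.27
Base → 229 + 25.27 = 254.27
RR3 = 85 / 254.27 = 0.3343

33.4%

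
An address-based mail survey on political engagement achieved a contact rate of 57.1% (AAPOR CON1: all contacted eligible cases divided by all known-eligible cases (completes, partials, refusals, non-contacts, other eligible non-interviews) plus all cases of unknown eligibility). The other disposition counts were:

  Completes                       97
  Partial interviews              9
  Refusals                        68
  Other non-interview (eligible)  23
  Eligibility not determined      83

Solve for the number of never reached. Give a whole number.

Numerator: 97 + 9 + 68 + 23 = 197
CON1 = 197 / D = 0.571
D = 197 / 0.571 = 345.0
Rest of base = 280
never reached = 345.0 − 280 ≈ 65

65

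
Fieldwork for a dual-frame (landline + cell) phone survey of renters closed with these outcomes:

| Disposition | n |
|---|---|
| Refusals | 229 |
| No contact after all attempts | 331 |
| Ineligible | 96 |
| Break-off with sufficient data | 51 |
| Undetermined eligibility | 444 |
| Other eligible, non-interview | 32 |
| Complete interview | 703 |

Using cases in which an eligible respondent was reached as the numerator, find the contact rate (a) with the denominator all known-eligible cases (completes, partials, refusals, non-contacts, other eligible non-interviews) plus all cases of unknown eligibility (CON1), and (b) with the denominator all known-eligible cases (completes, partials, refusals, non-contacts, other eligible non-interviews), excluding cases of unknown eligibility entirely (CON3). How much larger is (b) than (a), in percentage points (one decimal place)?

Numerator = 703 + 51 + 229 + 32 = 1015
Denom = 703 + 51 + 229 + 331 + 32 + 444 = 1790
CON1 = 1015 / 1790 = 0.5670
Denom = 703 + 51 + 229 + 331 + 32 = 1346
CON3 = 1015 / 1346 = 0.7541
Difference = 75.41 − 56.70 = 18.71 percentage points

18.7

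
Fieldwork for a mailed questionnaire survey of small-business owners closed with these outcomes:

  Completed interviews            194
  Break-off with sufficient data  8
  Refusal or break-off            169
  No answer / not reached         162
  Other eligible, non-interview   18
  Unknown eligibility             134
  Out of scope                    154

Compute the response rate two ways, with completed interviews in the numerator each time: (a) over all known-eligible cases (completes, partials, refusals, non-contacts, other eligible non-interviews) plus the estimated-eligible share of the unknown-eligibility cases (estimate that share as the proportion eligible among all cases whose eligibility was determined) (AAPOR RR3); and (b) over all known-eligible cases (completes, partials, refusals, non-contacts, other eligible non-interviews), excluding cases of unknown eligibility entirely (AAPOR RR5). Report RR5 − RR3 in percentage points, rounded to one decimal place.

5.6

Num: 194
Known eligible: 194 + 8 + 169 + 162 + 18 = 551
e = 551 / (551 + 154) = 551 / 705 = 0.7816
Eligible share of unknowns: 0.7816 × 134 = 104.73
Denom: 551 + 104.73 = 655.73
RR3 = 194 / 655.73 = 0.2959
Denom: 194 + 8 + 169 + 162 + 18 = 551
RR5 = 194 / 551 = 0.3521
Difference = 35.21 − 29.59 = 5.62 percentage points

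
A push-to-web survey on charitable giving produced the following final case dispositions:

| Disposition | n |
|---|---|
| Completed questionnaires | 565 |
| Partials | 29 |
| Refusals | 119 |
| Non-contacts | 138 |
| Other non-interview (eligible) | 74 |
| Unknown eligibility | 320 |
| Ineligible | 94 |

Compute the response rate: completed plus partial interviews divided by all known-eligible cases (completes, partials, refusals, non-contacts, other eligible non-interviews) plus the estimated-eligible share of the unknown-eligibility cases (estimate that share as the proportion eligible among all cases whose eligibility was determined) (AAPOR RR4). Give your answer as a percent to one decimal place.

48.9%

Top = 565 + 29 = 594
Determined eligible = 565 + 29 + 119 + 138 + 74 = 925
e = 925 / (925 + 94) = 925 / 1019 = 0.9078
e × U = 0.9078 × 320 = 290.50
Denom = 925 + 290.50 = 1215.50
RR4 = 594 / 1215.50 = 0.4887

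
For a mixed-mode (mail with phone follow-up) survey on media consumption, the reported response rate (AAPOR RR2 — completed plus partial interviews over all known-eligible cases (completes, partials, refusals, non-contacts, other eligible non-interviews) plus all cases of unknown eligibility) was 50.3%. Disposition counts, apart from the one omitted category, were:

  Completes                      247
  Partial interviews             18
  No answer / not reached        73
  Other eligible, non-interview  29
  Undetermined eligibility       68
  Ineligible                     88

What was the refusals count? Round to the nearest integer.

Numerator = 247 + 18 = 265
RR2 = 265 / D = 0.503
D = 265 / 0.503 = 526.8
Rest of base = 435
refusals = 526.8 − 435 ≈ 92

92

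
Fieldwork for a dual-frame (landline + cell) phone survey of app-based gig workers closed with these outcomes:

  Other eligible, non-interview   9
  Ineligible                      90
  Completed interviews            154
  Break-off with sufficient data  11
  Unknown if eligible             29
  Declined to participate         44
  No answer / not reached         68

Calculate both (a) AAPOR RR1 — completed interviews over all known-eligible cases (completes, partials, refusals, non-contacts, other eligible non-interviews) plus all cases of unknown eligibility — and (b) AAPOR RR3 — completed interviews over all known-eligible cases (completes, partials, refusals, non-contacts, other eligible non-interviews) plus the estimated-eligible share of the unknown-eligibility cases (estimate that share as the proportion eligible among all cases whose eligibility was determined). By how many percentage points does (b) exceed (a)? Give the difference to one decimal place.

1.1

Num → 154
Denom → 154 + 11 + 44 + 68 + 9 + 29 = 315
RR1 = 154 / 315 = 0.4889
Known eligible → 154 + 11 + 44 + 68 + 9 = 286
e = 286 / (286 + 90) = 286 / 376 = 0.7606
e × U → 0.7606 × 29 = 22.06
Denom → 286 + 22.06 = 308.06
RR3 = 154 / 308.06 = 0.4999
Difference = 49.99 − 48.89 = 1.10 percentage points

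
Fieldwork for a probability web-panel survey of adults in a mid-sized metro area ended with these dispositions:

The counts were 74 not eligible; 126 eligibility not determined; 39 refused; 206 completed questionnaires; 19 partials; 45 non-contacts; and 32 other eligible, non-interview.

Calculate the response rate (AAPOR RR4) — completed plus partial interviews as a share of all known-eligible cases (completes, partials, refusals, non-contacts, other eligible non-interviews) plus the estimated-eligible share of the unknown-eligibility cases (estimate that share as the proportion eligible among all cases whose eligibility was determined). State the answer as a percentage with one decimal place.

50.6%

Num = 206 + 19 = 225
Eligible (known) = 206 + 19 + 39 + 45 + 32 = 341
e = 341 / (341 + 74) = 341 / 415 = 0.8217
e × U = 0.8217 × 126 = 103.53
Denom = 341 + 103.53 = 444.53
RR4 = 225 / 444.53 = 0.5062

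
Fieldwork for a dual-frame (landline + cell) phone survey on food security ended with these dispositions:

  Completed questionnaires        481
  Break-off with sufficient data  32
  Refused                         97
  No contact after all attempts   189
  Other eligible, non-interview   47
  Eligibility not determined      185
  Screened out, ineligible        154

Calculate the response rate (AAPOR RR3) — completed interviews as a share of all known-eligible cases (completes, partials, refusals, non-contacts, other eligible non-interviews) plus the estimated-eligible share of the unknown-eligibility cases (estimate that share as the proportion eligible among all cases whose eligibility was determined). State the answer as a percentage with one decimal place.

Top: 481
Determined eligible: 481 + 32 + 97 + 189 + 47 = 846
e = 846 / (846 + 154) = 846 / 1000 = 0.8460
Estimated eligible among unknowns: 0.8460 × 185 = 156.51
Base: 846 + 156.51 = 1002.51
RR3 = 481 / 1002.51 = 0.4798

48.0%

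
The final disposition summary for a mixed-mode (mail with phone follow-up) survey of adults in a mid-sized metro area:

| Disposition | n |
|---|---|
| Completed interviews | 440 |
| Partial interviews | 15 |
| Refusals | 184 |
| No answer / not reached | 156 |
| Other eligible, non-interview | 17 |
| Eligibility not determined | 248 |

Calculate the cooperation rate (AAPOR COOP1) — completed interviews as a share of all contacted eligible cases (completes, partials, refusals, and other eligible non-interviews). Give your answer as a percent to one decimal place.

67.1%

Top: 440
Denom: 440 + 15 + 184 + 17 = 656
COOP1 = 440 / 656 = 0.6707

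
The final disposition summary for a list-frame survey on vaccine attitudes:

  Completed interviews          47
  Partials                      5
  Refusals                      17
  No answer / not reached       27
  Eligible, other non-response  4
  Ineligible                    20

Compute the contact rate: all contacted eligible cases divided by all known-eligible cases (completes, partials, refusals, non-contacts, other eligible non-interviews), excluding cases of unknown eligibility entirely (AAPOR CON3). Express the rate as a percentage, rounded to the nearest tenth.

Top: 47 + 5 + 17 + 4 = 73
Base: 47 + 5 + 17 + 27 + 4 = 100
CON3 = 73 / 100 = 0.7300

73.0%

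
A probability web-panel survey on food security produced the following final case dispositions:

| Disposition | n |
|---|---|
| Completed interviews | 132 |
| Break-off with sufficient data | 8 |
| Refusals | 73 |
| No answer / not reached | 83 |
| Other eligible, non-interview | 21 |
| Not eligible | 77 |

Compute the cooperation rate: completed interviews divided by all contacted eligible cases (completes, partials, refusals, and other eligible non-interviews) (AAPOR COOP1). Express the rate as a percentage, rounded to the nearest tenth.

Num → 132
Base → 132 + 8 + 73 + 21 = 234
COOP1 = 132 / 234 = 0.5641

56.4%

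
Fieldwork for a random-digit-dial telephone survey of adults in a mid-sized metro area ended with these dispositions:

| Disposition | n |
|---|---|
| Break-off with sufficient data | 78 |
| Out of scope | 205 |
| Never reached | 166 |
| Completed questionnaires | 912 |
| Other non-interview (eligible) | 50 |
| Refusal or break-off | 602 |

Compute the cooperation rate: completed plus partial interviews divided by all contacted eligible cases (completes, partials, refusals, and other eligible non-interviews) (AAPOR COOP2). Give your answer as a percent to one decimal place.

60.3%

Num = 912 + 78 = 990
Base = 912 + 78 + 602 + 50 = 1642
COOP2 = 990 / 1642 = 0.6029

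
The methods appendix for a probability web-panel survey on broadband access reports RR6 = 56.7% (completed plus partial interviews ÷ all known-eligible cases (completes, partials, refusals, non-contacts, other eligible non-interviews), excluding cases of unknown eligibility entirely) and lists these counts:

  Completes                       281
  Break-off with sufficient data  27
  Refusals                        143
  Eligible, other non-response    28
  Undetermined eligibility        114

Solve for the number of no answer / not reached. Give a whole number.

64

Top = 281 + 27 = 308
RR6 = 308 / D = 0.567
D = 308 / 0.567 = 543.2
Other denominator terms total 479
no answer / not reached = 543.2 − 479 ≈ 64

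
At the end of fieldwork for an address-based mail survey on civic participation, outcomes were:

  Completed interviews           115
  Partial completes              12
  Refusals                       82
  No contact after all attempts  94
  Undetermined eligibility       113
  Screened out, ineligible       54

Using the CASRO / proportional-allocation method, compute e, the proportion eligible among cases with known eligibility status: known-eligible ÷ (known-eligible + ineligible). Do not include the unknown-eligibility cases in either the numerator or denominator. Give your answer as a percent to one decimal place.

Eligible (known): 115 + 12 + 82 + 94 = 303
e = 303 / (303 + 54) = 303 / 357 = 0.8487

84.9%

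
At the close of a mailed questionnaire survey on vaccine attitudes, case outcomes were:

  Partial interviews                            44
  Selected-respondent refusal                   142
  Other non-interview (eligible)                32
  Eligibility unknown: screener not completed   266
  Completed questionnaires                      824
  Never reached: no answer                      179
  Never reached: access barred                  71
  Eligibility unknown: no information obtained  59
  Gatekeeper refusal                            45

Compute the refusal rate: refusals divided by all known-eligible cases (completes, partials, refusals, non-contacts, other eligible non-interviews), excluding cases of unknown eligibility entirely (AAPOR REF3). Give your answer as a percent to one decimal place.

14.0%

Refused = 45 + 142 = 187
Never reached = 179 + 71 = 250
Unknown if eligible = 266 + 59 = 325
Num: 187
Denominator: 824 + 44 + 187 + 250 + 32 = 1337
REF3 = 187 / 1337 = 0.1399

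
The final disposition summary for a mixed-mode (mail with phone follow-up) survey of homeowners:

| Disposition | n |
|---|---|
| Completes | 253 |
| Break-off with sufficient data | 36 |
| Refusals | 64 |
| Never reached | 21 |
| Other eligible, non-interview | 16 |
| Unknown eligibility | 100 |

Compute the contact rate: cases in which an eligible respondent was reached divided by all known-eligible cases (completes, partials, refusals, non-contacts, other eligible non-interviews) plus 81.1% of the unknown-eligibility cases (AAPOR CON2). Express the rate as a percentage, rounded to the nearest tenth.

Num → 253 + 36 + 64 + 16 = 369
Known eligible → 253 + 36 + 64 + 21 + 16 = 390
e × U → 0.8110 × 100 = 81.10
Denom → 390 + 81.10 = 471.10
CON2 = 369 / 471.10 = 0.7833

78.3%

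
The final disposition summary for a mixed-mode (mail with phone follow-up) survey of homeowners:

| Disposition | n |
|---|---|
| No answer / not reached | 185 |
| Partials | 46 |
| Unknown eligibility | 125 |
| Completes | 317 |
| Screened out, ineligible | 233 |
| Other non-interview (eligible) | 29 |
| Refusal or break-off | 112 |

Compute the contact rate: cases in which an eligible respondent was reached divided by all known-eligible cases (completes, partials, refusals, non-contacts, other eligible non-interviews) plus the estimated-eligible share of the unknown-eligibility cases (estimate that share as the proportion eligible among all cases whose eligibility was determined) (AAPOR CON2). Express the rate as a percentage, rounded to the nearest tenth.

Num → 317 + 46 + 112 + 29 = 504
Eligible (known) → 317 + 46 + 112 + 185 + 29 = 689
e = 689 / (689 + 233) = 689 / 922 = 0.7473
e × U → 0.7473 × 125 = 93.41
Denominator → 689 + 93.41 = 782.41
CON2 = 504 / 782.41 = 0.6442

64.4%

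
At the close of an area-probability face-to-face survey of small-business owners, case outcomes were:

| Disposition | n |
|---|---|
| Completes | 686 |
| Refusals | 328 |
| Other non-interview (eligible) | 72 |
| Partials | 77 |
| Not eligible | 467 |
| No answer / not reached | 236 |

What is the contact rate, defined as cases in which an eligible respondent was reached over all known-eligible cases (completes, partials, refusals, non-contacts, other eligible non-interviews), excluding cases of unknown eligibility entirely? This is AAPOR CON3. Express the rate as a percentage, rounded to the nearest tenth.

83.1%

Num = 686 + 77 + 328 + 72 = 1163
Denom = 686 + 77 + 328 + 236 + 72 = 1399
CON3 = 1163 / 1399 = 0.8313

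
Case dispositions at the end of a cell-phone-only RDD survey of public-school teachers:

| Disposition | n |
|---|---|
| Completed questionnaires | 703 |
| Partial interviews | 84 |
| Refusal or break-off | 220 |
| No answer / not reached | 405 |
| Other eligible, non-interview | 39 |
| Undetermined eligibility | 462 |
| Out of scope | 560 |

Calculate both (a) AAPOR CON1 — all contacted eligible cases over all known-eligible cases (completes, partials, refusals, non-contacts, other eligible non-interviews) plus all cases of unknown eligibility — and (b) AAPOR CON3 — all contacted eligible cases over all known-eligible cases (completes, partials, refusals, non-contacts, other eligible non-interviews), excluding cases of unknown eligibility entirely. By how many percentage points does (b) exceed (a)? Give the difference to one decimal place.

17.4

Num = 703 + 84 + 220 + 39 = 1046
Base = 703 + 84 + 220 + 405 + 39 + 462 = 1913
CON1 = 1046 / 1913 = 0.5468
Base = 703 + 84 + 220 + 405 + 39 = 1451
CON3 = 1046 / 1451 = 0.7209
Difference = 72.09 − 54.68 = 17.41 percentage points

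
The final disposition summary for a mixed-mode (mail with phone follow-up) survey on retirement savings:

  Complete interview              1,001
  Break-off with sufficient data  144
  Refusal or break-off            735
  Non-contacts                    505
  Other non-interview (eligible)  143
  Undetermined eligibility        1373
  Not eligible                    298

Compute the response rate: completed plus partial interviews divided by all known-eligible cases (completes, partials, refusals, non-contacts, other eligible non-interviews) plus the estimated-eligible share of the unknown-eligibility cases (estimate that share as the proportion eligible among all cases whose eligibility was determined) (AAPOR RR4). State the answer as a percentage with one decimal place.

Num: 1001 + 144 = 1145
Eligible (known): 1001 + 144 + 735 + 505 + 143 = 2528
e = 2528 / (2528 + 298) = 2528 / 2826 = 0.8946
Eligible share of unknowns: 0.8946 × 1373 = 1228.29
Denominator: 2528 + 1228.29 = 3756.29
RR4 = 1145 / 3756.29 = 0.3048

30.5%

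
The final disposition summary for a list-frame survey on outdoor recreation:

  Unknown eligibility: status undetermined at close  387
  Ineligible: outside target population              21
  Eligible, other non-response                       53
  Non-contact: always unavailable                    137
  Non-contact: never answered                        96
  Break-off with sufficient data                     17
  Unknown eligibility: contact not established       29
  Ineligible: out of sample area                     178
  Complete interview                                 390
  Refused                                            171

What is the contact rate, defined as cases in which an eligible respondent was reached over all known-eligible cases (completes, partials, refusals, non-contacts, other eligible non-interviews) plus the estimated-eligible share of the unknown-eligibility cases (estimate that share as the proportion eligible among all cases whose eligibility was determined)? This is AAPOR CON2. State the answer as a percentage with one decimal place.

Never reached = 96 + 137 = 233
Eligibility not determined = 29 + 387 = 416
Ineligible = 21 + 178 = 199
Num: 390 + 17 + 171 + 53 = 631
Determined eligible: 390 + 17 + 171 + 233 + 53 = 864
e = 864 / (864 + 199) = 864 / 1063 = 0.8128
Eligible share of unknowns: 0.8128 × 416 = 338.12
Denominator: 864 + 338.12 = 1202.12
CON2 = 631 / 1202.12 = 0.5249

52.5%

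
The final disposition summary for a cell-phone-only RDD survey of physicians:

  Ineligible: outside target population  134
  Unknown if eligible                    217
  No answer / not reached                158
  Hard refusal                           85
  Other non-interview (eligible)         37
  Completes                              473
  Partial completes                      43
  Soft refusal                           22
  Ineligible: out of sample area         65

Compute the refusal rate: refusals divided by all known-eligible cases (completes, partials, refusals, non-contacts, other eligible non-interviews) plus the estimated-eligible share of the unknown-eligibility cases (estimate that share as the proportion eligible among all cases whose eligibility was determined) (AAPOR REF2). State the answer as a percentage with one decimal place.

Refused = 85 + 22 = 107
Ineligible = 134 + 65 = 199
Num: 107
Known eligible: 473 + 43 + 107 + 158 + 37 = 818
e = 818 / (818 + 199) = 818 / 1017 = 0.8043
e × U: 0.8043 × 217 = 174.53
Denominator: 818 + 174.53 = 992.53
REF2 = 107 / 992.53 = 0.1078

10.8%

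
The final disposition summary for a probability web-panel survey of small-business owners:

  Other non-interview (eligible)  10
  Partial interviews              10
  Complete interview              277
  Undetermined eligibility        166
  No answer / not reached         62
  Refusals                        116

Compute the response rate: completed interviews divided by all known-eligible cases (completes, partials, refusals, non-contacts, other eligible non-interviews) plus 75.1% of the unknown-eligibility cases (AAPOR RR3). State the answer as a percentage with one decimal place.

Numerator = 277
Determined eligible = 277 + 10 + 116 + 62 + 10 = 475
Eligible share of unknowns = 0.7510 × 166 = 124.67
Denom = 475 + 124.67 = 599.67
RR3 = 277 / 599.67 = 0.4619

46.2%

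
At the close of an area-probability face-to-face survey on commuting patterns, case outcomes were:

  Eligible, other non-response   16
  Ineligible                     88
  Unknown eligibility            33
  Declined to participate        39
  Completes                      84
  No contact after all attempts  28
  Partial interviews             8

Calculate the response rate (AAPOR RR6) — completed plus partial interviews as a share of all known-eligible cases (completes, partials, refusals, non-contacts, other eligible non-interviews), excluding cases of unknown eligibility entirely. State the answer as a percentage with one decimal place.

52.6%

Top: 84 + 8 = 92
Denominator: 84 + 8 + 39 + 28 + 16 = 175
RR6 = 92 / 175 = 0.5257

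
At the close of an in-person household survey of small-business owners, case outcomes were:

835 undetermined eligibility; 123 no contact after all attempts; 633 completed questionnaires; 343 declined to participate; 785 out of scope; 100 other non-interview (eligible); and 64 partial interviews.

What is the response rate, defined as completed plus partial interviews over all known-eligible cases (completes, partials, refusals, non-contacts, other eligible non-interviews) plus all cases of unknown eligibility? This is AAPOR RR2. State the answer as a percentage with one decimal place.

Num: 633 + 64 = 697
Base: 633 + 64 + 343 + 123 + 100 + 835 = 2098
RR2 = 697 / 2098 = 0.3322

33.2%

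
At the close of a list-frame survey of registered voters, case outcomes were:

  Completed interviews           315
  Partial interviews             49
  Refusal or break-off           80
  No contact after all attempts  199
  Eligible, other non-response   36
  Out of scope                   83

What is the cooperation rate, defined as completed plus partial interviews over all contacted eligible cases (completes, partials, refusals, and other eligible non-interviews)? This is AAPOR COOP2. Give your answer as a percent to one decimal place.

75.8%

Numerator: 315 + 49 = 364
Denominator: 315 + 49 + 80 + 36 = 480
COOP2 = 364 / 480 = 0.7583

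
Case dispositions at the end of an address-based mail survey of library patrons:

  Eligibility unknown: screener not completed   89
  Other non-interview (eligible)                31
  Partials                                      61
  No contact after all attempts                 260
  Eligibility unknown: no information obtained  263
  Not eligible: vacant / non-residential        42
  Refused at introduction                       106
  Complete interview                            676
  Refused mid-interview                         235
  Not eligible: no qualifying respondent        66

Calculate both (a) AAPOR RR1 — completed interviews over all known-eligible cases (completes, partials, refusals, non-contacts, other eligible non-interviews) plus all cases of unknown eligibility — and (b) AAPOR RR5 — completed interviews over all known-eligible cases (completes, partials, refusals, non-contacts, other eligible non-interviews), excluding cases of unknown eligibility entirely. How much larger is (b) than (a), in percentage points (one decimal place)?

Refusals = 106 + 235 = 341
Unknown eligibility = 89 + 263 = 352
Out of scope = 66 + 42 = 108
Top → 676
Denominator → 676 + 61 + 341 + 260 + 31 + 352 = 1721
RR1 = 676 / 1721 = 0.3928
Denominator → 676 + 61 + 341 + 260 + 31 = 1369
RR5 = 676 / 1369 = 0.4938
Difference = 49.38 − 39.28 = 10.10 percentage points

10.1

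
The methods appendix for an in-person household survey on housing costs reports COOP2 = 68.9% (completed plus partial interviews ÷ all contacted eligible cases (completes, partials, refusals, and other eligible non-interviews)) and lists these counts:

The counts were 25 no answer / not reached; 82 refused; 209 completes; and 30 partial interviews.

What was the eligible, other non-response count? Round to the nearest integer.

Num → 209 + 30 = 239
COOP2 = 239 / D = 0.689
D = 239 / 0.689 = 346.9
Remaining denominator categories sum to 321
eligible, other non-response = 346.9 − 321 ≈ 26

26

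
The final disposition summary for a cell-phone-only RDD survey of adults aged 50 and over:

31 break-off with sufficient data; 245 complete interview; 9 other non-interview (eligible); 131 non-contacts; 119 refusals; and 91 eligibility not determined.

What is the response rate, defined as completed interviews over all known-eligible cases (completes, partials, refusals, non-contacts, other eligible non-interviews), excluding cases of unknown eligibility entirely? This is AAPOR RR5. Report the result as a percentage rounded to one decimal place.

Numerator → 245
Denom → 245 + 31 + 119 + 131 + 9 = 535
RR5 = 245 / 535 = 0.4579

45.8%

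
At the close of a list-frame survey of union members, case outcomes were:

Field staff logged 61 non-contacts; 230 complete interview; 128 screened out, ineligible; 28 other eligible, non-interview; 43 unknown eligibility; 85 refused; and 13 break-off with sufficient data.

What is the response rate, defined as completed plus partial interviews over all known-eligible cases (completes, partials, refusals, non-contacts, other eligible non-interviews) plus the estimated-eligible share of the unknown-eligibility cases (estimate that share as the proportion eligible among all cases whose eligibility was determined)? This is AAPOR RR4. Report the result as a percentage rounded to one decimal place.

Top: 230 + 13 = 243
Determined eligible: 230 + 13 + 85 + 61 + 28 = 417
e = 417 / (417 + 128) = 417 / 545 = 0.7651
Eligible share of unknowns: 0.7651 × 43 = 32.90
Denom: 417 + 32.90 = 449.90
RR4 = 243 / 449.90 = 0.5401

54.0%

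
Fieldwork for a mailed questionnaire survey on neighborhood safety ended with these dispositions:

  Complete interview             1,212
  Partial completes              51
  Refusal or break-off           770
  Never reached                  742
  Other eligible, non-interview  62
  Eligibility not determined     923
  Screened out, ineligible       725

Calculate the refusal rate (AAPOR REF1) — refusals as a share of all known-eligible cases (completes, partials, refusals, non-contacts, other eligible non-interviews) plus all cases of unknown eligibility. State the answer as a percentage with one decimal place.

Num: 770
Denominator: 1212 + 51 + 770 + 742 + 62 + 923 = 3760
REF1 = 770 / 3760 = 0.2048

20.5%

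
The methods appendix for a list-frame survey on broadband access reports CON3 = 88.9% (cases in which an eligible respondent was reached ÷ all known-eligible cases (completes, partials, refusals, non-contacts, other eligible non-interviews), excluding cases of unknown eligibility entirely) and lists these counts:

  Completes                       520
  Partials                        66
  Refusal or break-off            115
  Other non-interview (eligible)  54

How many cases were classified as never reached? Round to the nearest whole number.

94

Top = 520 + 66 + 115 + 54 = 755
CON3 = 755 / D = 0.889
D = 755 / 0.889 = 849.3
Other denominator terms total 755
never reached = 849.3 − 755 ≈ 94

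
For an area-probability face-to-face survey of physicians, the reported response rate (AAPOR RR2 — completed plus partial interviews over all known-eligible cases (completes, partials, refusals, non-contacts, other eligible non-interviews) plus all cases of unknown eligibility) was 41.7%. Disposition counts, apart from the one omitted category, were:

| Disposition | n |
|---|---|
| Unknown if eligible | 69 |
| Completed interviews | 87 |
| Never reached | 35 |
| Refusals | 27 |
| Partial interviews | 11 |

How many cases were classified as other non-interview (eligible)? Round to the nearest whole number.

6

Num = 87 + 11 = 98
RR2 = 98 / D = 0.417
D = 98 / 0.417 = 235.0
Other denominator terms total 229
other non-interview (eligible) = 235.0 − 229 ≈ 6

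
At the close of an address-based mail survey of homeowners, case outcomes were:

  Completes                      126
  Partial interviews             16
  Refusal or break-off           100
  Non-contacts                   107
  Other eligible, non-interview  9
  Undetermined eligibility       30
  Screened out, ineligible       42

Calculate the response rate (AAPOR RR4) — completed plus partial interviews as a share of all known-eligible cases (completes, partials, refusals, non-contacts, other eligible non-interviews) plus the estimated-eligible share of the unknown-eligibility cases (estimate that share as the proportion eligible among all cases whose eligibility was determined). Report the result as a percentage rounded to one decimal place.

36.9%

Numerator = 126 + 16 = 142
Known eligible = 126 + 16 + 100 + 107 + 9 = 358
e = 358 / (358 + 42) = 358 / 400 = 0.8950
e × U = 0.8950 × 30 = 26.85
Denominator = 358 + 26.85 = 384.85
RR4 = 142 / 384.85 = 0.3690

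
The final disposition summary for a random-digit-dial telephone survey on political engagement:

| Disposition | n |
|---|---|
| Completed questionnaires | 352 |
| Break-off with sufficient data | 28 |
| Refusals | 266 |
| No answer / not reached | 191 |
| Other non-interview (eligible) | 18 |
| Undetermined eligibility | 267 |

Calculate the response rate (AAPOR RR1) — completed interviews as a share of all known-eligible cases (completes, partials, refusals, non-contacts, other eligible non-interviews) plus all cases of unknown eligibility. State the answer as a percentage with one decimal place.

31.4%

Num = 352
Base = 352 + 28 + 266 + 191 + 18 + 267 = 1122
RR1 = 352 / 1122 = 0.3137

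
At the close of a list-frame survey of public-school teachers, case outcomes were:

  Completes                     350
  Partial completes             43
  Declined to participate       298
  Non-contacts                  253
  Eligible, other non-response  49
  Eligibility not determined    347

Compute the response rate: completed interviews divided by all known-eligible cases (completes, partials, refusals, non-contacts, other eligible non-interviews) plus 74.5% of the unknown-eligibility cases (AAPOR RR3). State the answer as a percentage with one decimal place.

Top → 350
Determined eligible → 350 + 43 + 298 + 253 + 49 = 993
e × U → 0.7450 × 347 = 258.51
Base → 993 + 258.51 = 1251.51
RR3 = 350 / 1251.51 = 0.2797

28.0%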